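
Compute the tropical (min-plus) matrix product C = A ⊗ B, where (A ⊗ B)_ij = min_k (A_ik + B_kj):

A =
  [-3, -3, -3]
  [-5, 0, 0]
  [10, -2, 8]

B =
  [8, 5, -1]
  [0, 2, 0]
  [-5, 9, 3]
A ⊗ B =
  [-8, -1, -4]
  [-5, 0, -6]
  [-2, 0, -2]

Apply the min-plus product entry-by-entry:
  C[0][0] = min over k of (A[0][0] + B[0][0] = -3 + 8 = 5, A[0][1] + B[1][0] = -3 + 0 = -3, A[0][2] + B[2][0] = -3 + -5 = -8) = -8 (attained at k = 2)
  C[0][1] = min over k of (A[0][0] + B[0][1] = -3 + 5 = 2, A[0][1] + B[1][1] = -3 + 2 = -1, A[0][2] + B[2][1] = -3 + 9 = 6) = -1 (attained at k = 1)
  C[0][2] = min over k of (A[0][0] + B[0][2] = -3 + -1 = -4, A[0][1] + B[1][2] = -3 + 0 = -3, A[0][2] + B[2][2] = -3 + 3 = 0) = -4 (attained at k = 0)
  C[1][0] = min over k of (A[1][0] + B[0][0] = -5 + 8 = 3, A[1][1] + B[1][0] = 0 + 0 = 0, A[1][2] + B[2][0] = 0 + -5 = -5) = -5 (attained at k = 2)
  C[1][1] = min over k of (A[1][0] + B[0][1] = -5 + 5 = 0, A[1][1] + B[1][1] = 0 + 2 = 2, A[1][2] + B[2][1] = 0 + 9 = 9) = 0 (attained at k = 0)
  C[1][2] = min over k of (A[1][0] + B[0][2] = -5 + -1 = -6, A[1][1] + B[1][2] = 0 + 0 = 0, A[1][2] + B[2][2] = 0 + 3 = 3) = -6 (attained at k = 0)
  C[2][0] = min over k of (A[2][0] + B[0][0] = 10 + 8 = 18, A[2][1] + B[1][0] = -2 + 0 = -2, A[2][2] + B[2][0] = 8 + -5 = 3) = -2 (attained at k = 1)
  C[2][1] = min over k of (A[2][0] + B[0][1] = 10 + 5 = 15, A[2][1] + B[1][1] = -2 + 2 = 0, A[2][2] + B[2][1] = 8 + 9 = 17) = 0 (attained at k = 1)
  C[2][2] = min over k of (A[2][0] + B[0][2] = 10 + -1 = 9, A[2][1] + B[1][2] = -2 + 0 = -2, A[2][2] + B[2][2] = 8 + 3 = 11) = -2 (attained at k = 1)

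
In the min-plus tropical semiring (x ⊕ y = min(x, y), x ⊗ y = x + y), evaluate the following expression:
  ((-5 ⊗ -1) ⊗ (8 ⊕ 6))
((-5 ⊗ -1) ⊗ (8 ⊕ 6)) = 0

Expand innermost to outermost. Recall ⊕ takes the minimum of its arguments and ⊗ takes their sum. Working out the expression ((-5 ⊗ -1) ⊗ (8 ⊕ 6)) gives 0.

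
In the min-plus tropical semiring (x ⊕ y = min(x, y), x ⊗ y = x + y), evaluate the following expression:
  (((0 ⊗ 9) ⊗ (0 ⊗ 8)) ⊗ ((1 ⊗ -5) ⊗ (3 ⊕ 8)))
(((0 ⊗ 9) ⊗ (0 ⊗ 8)) ⊗ ((1 ⊗ -5) ⊗ (3 ⊕ 8))) = 16

Expand innermost to outermost. Recall ⊕ takes the minimum of its arguments and ⊗ takes their sum. Working out the expression (((0 ⊗ 9) ⊗ (0 ⊗ 8)) ⊗ ((1 ⊗ -5) ⊗ (3 ⊕ 8))) gives 16.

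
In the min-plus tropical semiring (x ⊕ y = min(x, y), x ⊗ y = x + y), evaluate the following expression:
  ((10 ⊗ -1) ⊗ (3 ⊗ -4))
((10 ⊗ -1) ⊗ (3 ⊗ -4)) = 8

Expand innermost to outermost. Recall ⊕ takes the minimum of its arguments and ⊗ takes their sum. Working out the expression ((10 ⊗ -1) ⊗ (3 ⊗ -4)) gives 8.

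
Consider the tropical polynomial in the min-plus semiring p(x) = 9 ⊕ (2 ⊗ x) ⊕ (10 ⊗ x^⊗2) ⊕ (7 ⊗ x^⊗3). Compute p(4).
p(4) = 6

A tropical monomial a ⊗ x^⊗i evaluates to a + i · x. Evaluating each term at x = 4:
  Term 0 contributes 9 + 0 · 4 = 9
  Term 1 contributes 2 + 1 · 4 = 6
  Term 2 contributes 10 + 2 · 4 = 18
  Term 3 contributes 7 + 3 · 4 = 19
p(4) = ⊕ of these = min[9, 6, 18, 19] = 6.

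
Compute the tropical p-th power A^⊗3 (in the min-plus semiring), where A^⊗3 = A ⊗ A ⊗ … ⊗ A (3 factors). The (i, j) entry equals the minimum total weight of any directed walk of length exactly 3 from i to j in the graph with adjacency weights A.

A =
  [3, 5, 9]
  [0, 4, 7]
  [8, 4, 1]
A^⊗3 =
  [8, 10, 11]
  [5, 8, 9]
  [5, 6, 3]

Each entry (A^⊗3)_ij equals the minimum over all length-3 walks i = v_0 → v_1 → … → v_3 = j of Σ_t A[v_t][v_{t+1}]. For example, for (i, j) = (0, 2) we minimise over 9 possible intermediate vertex sequences; the minimum is 11, attained along the walk 0 → 2 → 2 → 2.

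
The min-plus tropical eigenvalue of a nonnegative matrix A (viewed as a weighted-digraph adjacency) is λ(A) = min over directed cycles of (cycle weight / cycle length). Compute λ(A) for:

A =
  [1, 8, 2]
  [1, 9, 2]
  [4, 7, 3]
λ(A) = 1

Enumerate directed cycles and compute their means (weight / length). Sample:
  cycle 0 → 0: weight = 1, length = 1, mean = 1/1 ≈ 1.000
  cycle 1 → 1: weight = 9, length = 1, mean = 9/1 ≈ 9.000
  cycle 2 → 2: weight = 3, length = 1, mean = 3/1 ≈ 3.000
  cycle 0 → 1 → 0: weight = 9, length = 2, mean = 9/2 ≈ 4.500
  cycle 0 → 2 → 0: weight = 6, length = 2, mean = 6/2 ≈ 3.000
  cycle 1 → 0 → 1: weight = 9, length = 2, mean = 9/2 ≈ 4.500
Minimum mean = 1.000, attained e.g. along the cycle 0 → 0 with weight 1 and length 1. So λ(A) = 1/1 = 1.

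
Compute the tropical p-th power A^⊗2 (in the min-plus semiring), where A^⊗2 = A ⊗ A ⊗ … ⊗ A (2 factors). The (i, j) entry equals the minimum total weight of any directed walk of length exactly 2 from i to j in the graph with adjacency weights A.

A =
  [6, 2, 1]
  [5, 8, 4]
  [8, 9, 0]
A^⊗2 =
  [7, 8, 1]
  [11, 7, 4]
  [8, 9, 0]

Each entry (A^⊗2)_ij equals the minimum over all length-2 walks i = v_0 → v_1 → … → v_2 = j of Σ_t A[v_t][v_{t+1}]. For example, for (i, j) = (0, 2) we minimise over 3 possible intermediate vertex sequences; the minimum is 1, attained along the walk 0 → 2 → 2.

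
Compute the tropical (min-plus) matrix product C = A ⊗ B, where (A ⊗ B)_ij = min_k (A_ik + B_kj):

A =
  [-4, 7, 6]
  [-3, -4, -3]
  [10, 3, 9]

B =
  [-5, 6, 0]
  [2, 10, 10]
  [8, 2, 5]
A ⊗ B =
  [-9, 2, -4]
  [-8, -1, -3]
  [5, 11, 10]

Apply the min-plus product entry-by-entry:
  C[0][0] = min over k of (A[0][0] + B[0][0] = -4 + -5 = -9, A[0][1] + B[1][0] = 7 + 2 = 9, A[0][2] + B[2][0] = 6 + 8 = 14) = -9 (attained at k = 0)
  C[0][1] = min over k of (A[0][0] + B[0][1] = -4 + 6 = 2, A[0][1] + B[1][1] = 7 + 10 = 17, A[0][2] + B[2][1] = 6 + 2 = 8) = 2 (attained at k = 0)
  C[0][2] = min over k of (A[0][0] + B[0][2] = -4 + 0 = -4, A[0][1] + B[1][2] = 7 + 10 = 17, A[0][2] + B[2][2] = 6 + 5 = 11) = -4 (attained at k = 0)
  C[1][0] = min over k of (A[1][0] + B[0][0] = -3 + -5 = -8, A[1][1] + B[1][0] = -4 + 2 = -2, A[1][2] + B[2][0] = -3 + 8 = 5) = -8 (attained at k = 0)
  C[1][1] = min over k of (A[1][0] + B[0][1] = -3 + 6 = 3, A[1][1] + B[1][1] = -4 + 10 = 6, A[1][2] + B[2][1] = -3 + 2 = -1) = -1 (attained at k = 2)
  C[1][2] = min over k of (A[1][0] + B[0][2] = -3 + 0 = -3, A[1][1] + B[1][2] = -4 + 10 = 6, A[1][2] + B[2][2] = -3 + 5 = 2) = -3 (attained at k = 0)
  C[2][0] = min over k of (A[2][0] + B[0][0] = 10 + -5 = 5, A[2][1] + B[1][0] = 3 + 2 = 5, A[2][2] + B[2][0] = 9 + 8 = 17) = 5 (attained at k = 0)
  C[2][1] = min over k of (A[2][0] + B[0][1] = 10 + 6 = 16, A[2][1] + B[1][1] = 3 + 10 = 13, A[2][2] + B[2][1] = 9 + 2 = 11) = 11 (attained at k = 2)
  C[2][2] = min over k of (A[2][0] + B[0][2] = 10 + 0 = 10, A[2][1] + B[1][2] = 3 + 10 = 13, A[2][2] + B[2][2] = 9 + 5 = 14) = 10 (attained at k = 0)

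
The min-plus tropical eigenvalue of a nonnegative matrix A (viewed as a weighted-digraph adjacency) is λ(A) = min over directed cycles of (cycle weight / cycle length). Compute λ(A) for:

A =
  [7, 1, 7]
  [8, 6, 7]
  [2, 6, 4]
λ(A) = 10/3

Enumerate directed cycles and compute their means (weight / length). Sample:
  cycle 0 → 0: weight = 7, length = 1, mean = 7/1 ≈ 7.000
  cycle 1 → 1: weight = 6, length = 1, mean = 6/1 ≈ 6.000
  cycle 2 → 2: weight = 4, length = 1, mean = 4/1 ≈ 4.000
  cycle 0 → 1 → 0: weight = 9, length = 2, mean = 9/2 ≈ 4.500
  cycle 0 → 2 → 0: weight = 9, length = 2, mean = 9/2 ≈ 4.500
  cycle 1 → 0 → 1: weight = 9, length = 2, mean = 9/2 ≈ 4.500
Minimum mean = 3.333, attained e.g. along the cycle 0 → 1 → 2 → 0 with weight 10 and length 3. So λ(A) = 10/3 = 10/3.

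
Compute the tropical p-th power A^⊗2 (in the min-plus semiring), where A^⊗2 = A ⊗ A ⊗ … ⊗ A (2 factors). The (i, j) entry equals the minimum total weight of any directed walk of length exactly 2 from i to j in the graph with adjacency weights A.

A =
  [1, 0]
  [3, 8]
A^⊗2 =
  [2, 1]
  [4, 3]

Each entry (A^⊗2)_ij equals the minimum over all length-2 walks i = v_0 → v_1 → … → v_2 = j of Σ_t A[v_t][v_{t+1}]. For example, for (i, j) = (0, 1) we minimise over 2 possible intermediate vertex sequences; the minimum is 1, attained along the walk 0 → 0 → 1.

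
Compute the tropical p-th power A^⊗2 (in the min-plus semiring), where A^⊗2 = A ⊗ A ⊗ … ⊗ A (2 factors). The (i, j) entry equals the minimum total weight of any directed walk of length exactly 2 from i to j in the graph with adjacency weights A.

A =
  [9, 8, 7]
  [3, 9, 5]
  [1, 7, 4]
A^⊗2 =
  [8, 14, 11]
  [6, 11, 9]
  [5, 9, 8]

Each entry (A^⊗2)_ij equals the minimum over all length-2 walks i = v_0 → v_1 → … → v_2 = j of Σ_t A[v_t][v_{t+1}]. For example, for (i, j) = (0, 2) we minimise over 3 possible intermediate vertex sequences; the minimum is 11, attained along the walk 0 → 2 → 2.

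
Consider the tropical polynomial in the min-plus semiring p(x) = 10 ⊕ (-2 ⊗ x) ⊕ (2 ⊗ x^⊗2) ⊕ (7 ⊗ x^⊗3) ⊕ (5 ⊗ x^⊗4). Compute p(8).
p(8) = 6

A tropical monomial a ⊗ x^⊗i evaluates to a + i · x. Evaluating each term at x = 8:
  Term 0 contributes 10 + 0 · 8 = 10
  Term 1 contributes -2 + 1 · 8 = 6
  Term 2 contributes 2 + 2 · 8 = 18
  Term 3 contributes 7 + 3 · 8 = 31
  Term 4 contributes 5 + 4 · 8 = 37
p(8) = ⊕ of these = min[10, 6, 18, 31, 37] = 6.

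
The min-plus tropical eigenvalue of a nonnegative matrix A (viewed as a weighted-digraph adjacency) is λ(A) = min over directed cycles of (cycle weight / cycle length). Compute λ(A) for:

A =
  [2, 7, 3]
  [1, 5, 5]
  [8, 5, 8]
λ(A) = 2

Enumerate directed cycles and compute their means (weight / length). Sample:
  cycle 0 → 0: weight = 2, length = 1, mean = 2/1 ≈ 2.000
  cycle 1 → 1: weight = 5, length = 1, mean = 5/1 ≈ 5.000
  cycle 2 → 2: weight = 8, length = 1, mean = 8/1 ≈ 8.000
  cycle 0 → 1 → 0: weight = 8, length = 2, mean = 8/2 ≈ 4.000
  cycle 0 → 2 → 0: weight = 11, length = 2, mean = 11/2 ≈ 5.500
  cycle 1 → 0 → 1: weight = 8, length = 2, mean = 8/2 ≈ 4.000
Minimum mean = 2.000, attained e.g. along the cycle 0 → 0 with weight 2 and length 1. So λ(A) = 2/1 = 2.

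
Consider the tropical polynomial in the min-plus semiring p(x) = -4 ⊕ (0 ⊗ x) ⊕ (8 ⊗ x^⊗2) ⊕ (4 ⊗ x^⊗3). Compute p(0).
p(0) = -4

A tropical monomial a ⊗ x^⊗i evaluates to a + i · x. Evaluating each term at x = 0:
  Term 0 contributes -4 + 0 · 0 = -4
  Term 1 contributes 0 + 1 · 0 = 0
  Term 2 contributes 8 + 2 · 0 = 8
  Term 3 contributes 4 + 3 · 0 = 4
p(0) = ⊕ of these = min[-4, 0, 8, 4] = -4.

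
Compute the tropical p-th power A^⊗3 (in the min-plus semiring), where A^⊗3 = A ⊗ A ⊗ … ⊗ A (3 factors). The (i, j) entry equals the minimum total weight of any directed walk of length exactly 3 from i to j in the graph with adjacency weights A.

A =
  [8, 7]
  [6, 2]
A^⊗3 =
  [15, 11]
  [10, 6]

Each entry (A^⊗3)_ij equals the minimum over all length-3 walks i = v_0 → v_1 → … → v_3 = j of Σ_t A[v_t][v_{t+1}]. For example, for (i, j) = (0, 1) we minimise over 4 possible intermediate vertex sequences; the minimum is 11, attained along the walk 0 → 1 → 1 → 1.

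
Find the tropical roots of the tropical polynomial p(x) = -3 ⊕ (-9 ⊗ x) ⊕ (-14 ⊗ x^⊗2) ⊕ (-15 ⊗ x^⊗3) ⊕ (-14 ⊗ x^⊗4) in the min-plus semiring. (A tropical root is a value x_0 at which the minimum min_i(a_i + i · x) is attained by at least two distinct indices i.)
Roots: {-1, 1, 5, 6}

Each tropical root is a break point of the lower envelope of the lines y = a_i + i · x (there are 5 lines, with slopes 0, 1, ..., 4). Only the lines that attain the minimum somewhere contribute to roots; other lines are dominated. Here the surviving (envelope) indices are i = 4, i = 3, i = 2, i = 1, i = 0.
Intersections between consecutive envelope lines give the roots: for adjacent envelope indices i < j the intersection is x = (a_i − a_j) / (j − i). Reading off the sorted break points: {-1, 1, 5, 6}.
Verification: at each break x_0, at least two indices attain the minimum of min_i(a_i + i · x_0).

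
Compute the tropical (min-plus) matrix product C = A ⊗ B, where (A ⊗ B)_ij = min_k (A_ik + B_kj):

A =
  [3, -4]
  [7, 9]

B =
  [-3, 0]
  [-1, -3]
A ⊗ B =
  [-5, -7]
  [4, 6]

Apply the min-plus product entry-by-entry:
  C[0][0] = min over k of (A[0][0] + B[0][0] = 3 + -3 = 0, A[0][1] + B[1][0] = -4 + -1 = -5) = -5 (attained at k = 1)
  C[0][1] = min over k of (A[0][0] + B[0][1] = 3 + 0 = 3, A[0][1] + B[1][1] = -4 + -3 = -7) = -7 (attained at k = 1)
  C[1][0] = min over k of (A[1][0] + B[0][0] = 7 + -3 = 4, A[1][1] + B[1][0] = 9 + -1 = 8) = 4 (attained at k = 0)
  C[1][1] = min over k of (A[1][0] + B[0][1] = 7 + 0 = 7, A[1][1] + B[1][1] = 9 + -3 = 6) = 6 (attained at k = 1)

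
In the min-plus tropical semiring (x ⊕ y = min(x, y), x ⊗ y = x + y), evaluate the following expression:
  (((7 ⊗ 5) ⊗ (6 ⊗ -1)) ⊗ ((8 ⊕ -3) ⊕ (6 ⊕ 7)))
(((7 ⊗ 5) ⊗ (6 ⊗ -1)) ⊗ ((8 ⊕ -3) ⊕ (6 ⊕ 7))) = 14

Expand innermost to outermost. Recall ⊕ takes the minimum of its arguments and ⊗ takes their sum. Working out the expression (((7 ⊗ 5) ⊗ (6 ⊗ -1)) ⊗ ((8 ⊕ -3) ⊕ (6 ⊕ 7))) gives 14.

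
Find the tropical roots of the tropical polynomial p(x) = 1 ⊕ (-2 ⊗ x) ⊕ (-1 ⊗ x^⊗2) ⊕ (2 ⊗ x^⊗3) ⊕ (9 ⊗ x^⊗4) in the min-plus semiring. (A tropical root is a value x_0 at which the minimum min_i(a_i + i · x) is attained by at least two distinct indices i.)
Roots: {-7, -3, -1, 3}

Each tropical root is a break point of the lower envelope of the lines y = a_i + i · x (there are 5 lines, with slopes 0, 1, ..., 4). Only the lines that attain the minimum somewhere contribute to roots; other lines are dominated. Here the surviving (envelope) indices are i = 4, i = 3, i = 2, i = 1, i = 0.
Intersections between consecutive envelope lines give the roots: for adjacent envelope indices i < j the intersection is x = (a_i − a_j) / (j − i). Reading off the sorted break points: {-7, -3, -1, 3}.
Verification: at each break x_0, at least two indices attain the minimum of min_i(a_i + i · x_0).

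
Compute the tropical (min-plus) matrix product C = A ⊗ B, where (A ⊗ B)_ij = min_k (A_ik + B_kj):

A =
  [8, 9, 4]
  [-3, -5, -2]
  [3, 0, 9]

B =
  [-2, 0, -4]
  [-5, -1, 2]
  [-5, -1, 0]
A ⊗ B =
  [-1, 3, 4]
  [-10, -6, -7]
  [-5, -1, -1]

Apply the min-plus product entry-by-entry:
  C[0][0] = min over k of (A[0][0] + B[0][0] = 8 + -2 = 6, A[0][1] + B[1][0] = 9 + -5 = 4, A[0][2] + B[2][0] = 4 + -5 = -1) = -1 (attained at k = 2)
  C[0][1] = min over k of (A[0][0] + B[0][1] = 8 + 0 = 8, A[0][1] + B[1][1] = 9 + -1 = 8, A[0][2] + B[2][1] = 4 + -1 = 3) = 3 (attained at k = 2)
  C[0][2] = min over k of (A[0][0] + B[0][2] = 8 + -4 = 4, A[0][1] + B[1][2] = 9 + 2 = 11, A[0][2] + B[2][2] = 4 + 0 = 4) = 4 (attained at k = 0)
  C[1][0] = min over k of (A[1][0] + B[0][0] = -3 + -2 = -5, A[1][1] + B[1][0] = -5 + -5 = -10, A[1][2] + B[2][0] = -2 + -5 = -7) = -10 (attained at k = 1)
  C[1][1] = min over k of (A[1][0] + B[0][1] = -3 + 0 = -3, A[1][1] + B[1][1] = -5 + -1 = -6, A[1][2] + B[2][1] = -2 + -1 = -3) = -6 (attained at k = 1)
  C[1][2] = min over k of (A[1][0] + B[0][2] = -3 + -4 = -7, A[1][1] + B[1][2] = -5 + 2 = -3, A[1][2] + B[2][2] = -2 + 0 = -2) = -7 (attained at k = 0)
  C[2][0] = min over k of (A[2][0] + B[0][0] = 3 + -2 = 1, A[2][1] + B[1][0] = 0 + -5 = -5, A[2][2] + B[2][0] = 9 + -5 = 4) = -5 (attained at k = 1)
  C[2][1] = min over k of (A[2][0] + B[0][1] = 3 + 0 = 3, A[2][1] + B[1][1] = 0 + -1 = -1, A[2][2] + B[2][1] = 9 + -1 = 8) = -1 (attained at k = 1)
  C[2][2] = min over k of (A[2][0] + B[0][2] = 3 + -4 = -1, A[2][1] + B[1][2] = 0 + 2 = 2, A[2][2] + B[2][2] = 9 + 0 = 9) = -1 (attained at k = 0)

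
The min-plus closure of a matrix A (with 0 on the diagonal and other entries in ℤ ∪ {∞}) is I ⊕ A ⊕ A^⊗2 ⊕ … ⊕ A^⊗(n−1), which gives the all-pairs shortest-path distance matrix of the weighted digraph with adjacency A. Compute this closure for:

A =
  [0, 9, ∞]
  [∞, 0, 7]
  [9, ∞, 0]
Closure =
  [0, 9, 16]
  [16, 0, 7]
  [9, 18, 0]

This is the Floyd-Warshall all-pairs shortest-path computation. For each intermediate vertex k = 0, 1, …, 2, update dist[i][j] ← min(dist[i][j], dist[i][k] + dist[k][j]). The final matrix gives, for each (i, j), the minimum total weight of any directed path from i to j (possibly empty when i = j).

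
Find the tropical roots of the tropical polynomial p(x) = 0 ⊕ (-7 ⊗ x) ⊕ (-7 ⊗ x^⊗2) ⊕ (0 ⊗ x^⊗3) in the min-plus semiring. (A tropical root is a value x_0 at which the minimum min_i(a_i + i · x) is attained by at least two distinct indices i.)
Roots: {-7, 0, 7}

Each tropical root is a break point of the lower envelope of the lines y = a_i + i · x (there are 4 lines, with slopes 0, 1, ..., 3). Only the lines that attain the minimum somewhere contribute to roots; other lines are dominated. Here the surviving (envelope) indices are i = 3, i = 2, i = 1, i = 0.
Intersections between consecutive envelope lines give the roots: for adjacent envelope indices i < j the intersection is x = (a_i − a_j) / (j − i). Reading off the sorted break points: {-7, 0, 7}.
Verification: at each break x_0, at least two indices attain the minimum of min_i(a_i + i · x_0).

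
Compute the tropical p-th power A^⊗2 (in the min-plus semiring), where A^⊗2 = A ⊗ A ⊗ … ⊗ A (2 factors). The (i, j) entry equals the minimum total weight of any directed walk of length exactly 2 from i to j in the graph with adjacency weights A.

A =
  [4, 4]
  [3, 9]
A^⊗2 =
  [7, 8]
  [7, 7]

Each entry (A^⊗2)_ij equals the minimum over all length-2 walks i = v_0 → v_1 → … → v_2 = j of Σ_t A[v_t][v_{t+1}]. For example, for (i, j) = (0, 1) we minimise over 2 possible intermediate vertex sequences; the minimum is 8, attained along the walk 0 → 0 → 1.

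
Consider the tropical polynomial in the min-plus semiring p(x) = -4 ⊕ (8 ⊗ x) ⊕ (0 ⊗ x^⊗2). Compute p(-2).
p(-2) = -4

A tropical monomial a ⊗ x^⊗i evaluates to a + i · x. Evaluating each term at x = -2:
  Term 0 contributes -4 + 0 · -2 = -4
  Term 1 contributes 8 + 1 · -2 = 6
  Term 2 contributes 0 + 2 · -2 = -4
p(-2) = ⊕ of these = min[-4, 6, -4] = -4.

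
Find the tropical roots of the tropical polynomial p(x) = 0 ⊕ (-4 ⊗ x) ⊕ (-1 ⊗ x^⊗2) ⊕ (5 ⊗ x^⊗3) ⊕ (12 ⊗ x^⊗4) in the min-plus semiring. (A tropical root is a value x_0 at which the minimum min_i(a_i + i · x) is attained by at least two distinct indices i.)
Roots: {-7, -6, -3, 4}

Each tropical root is a break point of the lower envelope of the lines y = a_i + i · x (there are 5 lines, with slopes 0, 1, ..., 4). Only the lines that attain the minimum somewhere contribute to roots; other lines are dominated. Here the surviving (envelope) indices are i = 4, i = 3, i = 2, i = 1, i = 0.
Intersections between consecutive envelope lines give the roots: for adjacent envelope indices i < j the intersection is x = (a_i − a_j) / (j − i). Reading off the sorted break points: {-7, -6, -3, 4}.
Verification: at each break x_0, at least two indices attain the minimum of min_i(a_i + i · x_0).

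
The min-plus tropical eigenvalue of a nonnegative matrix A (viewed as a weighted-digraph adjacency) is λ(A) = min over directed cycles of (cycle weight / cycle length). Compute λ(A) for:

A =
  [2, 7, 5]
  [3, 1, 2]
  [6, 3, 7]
λ(A) = 1

Enumerate directed cycles and compute their means (weight / length). Sample:
  cycle 0 → 0: weight = 2, length = 1, mean = 2/1 ≈ 2.000
  cycle 1 → 1: weight = 1, length = 1, mean = 1/1 ≈ 1.000
  cycle 2 → 2: weight = 7, length = 1, mean = 7/1 ≈ 7.000
  cycle 0 → 1 → 0: weight = 10, length = 2, mean = 10/2 ≈ 5.000
  cycle 0 → 2 → 0: weight = 11, length = 2, mean = 11/2 ≈ 5.500
  cycle 1 → 0 → 1: weight = 10, length = 2, mean = 10/2 ≈ 5.000
Minimum mean = 1.000, attained e.g. along the cycle 1 → 1 with weight 1 and length 1. So λ(A) = 1/1 = 1.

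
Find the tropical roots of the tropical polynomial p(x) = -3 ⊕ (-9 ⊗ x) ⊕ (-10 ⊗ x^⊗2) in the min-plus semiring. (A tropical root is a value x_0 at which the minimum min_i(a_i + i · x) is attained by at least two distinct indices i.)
Roots: {1, 6}

Each tropical root is a break point of the lower envelope of the lines y = a_i + i · x (there are 3 lines, with slopes 0, 1, ..., 2). Only the lines that attain the minimum somewhere contribute to roots; other lines are dominated. Here the surviving (envelope) indices are i = 2, i = 1, i = 0.
Intersections between consecutive envelope lines give the roots: for adjacent envelope indices i < j the intersection is x = (a_i − a_j) / (j − i). Reading off the sorted break points: {1, 6}.
Verification: at each break x_0, at least two indices attain the minimum of min_i(a_i + i · x_0).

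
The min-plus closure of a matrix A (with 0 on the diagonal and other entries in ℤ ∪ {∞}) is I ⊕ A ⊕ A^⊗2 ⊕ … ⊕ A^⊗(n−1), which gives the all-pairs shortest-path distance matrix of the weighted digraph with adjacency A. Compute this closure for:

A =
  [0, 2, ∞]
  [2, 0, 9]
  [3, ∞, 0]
Closure =
  [0, 2, 11]
  [2, 0, 9]
  [3, 5, 0]

This is the Floyd-Warshall all-pairs shortest-path computation. For each intermediate vertex k = 0, 1, …, 2, update dist[i][j] ← min(dist[i][j], dist[i][k] + dist[k][j]). The final matrix gives, for each (i, j), the minimum total weight of any directed path from i to j (possibly empty when i = j).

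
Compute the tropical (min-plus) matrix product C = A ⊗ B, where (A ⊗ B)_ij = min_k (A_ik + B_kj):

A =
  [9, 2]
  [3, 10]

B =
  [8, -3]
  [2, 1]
A ⊗ B =
  [4, 3]
  [11, 0]

Apply the min-plus product entry-by-entry:
  C[0][0] = min over k of (A[0][0] + B[0][0] = 9 + 8 = 17, A[0][1] + B[1][0] = 2 + 2 = 4) = 4 (attained at k = 1)
  C[0][1] = min over k of (A[0][0] + B[0][1] = 9 + -3 = 6, A[0][1] + B[1][1] = 2 + 1 = 3) = 3 (attained at k = 1)
  C[1][0] = min over k of (A[1][0] + B[0][0] = 3 + 8 = 11, A[1][1] + B[1][0] = 10 + 2 = 12) = 11 (attained at k = 0)
  C[1][1] = min over k of (A[1][0] + B[0][1] = 3 + -3 = 0, A[1][1] + B[1][1] = 10 + 1 = 11) = 0 (attained at k = 0)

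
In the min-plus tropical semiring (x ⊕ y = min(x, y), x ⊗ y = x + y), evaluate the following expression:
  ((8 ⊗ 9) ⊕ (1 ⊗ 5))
((8 ⊗ 9) ⊕ (1 ⊗ 5)) = 6

Expand innermost to outermost. Recall ⊕ takes the minimum of its arguments and ⊗ takes their sum. Working out the expression ((8 ⊗ 9) ⊕ (1 ⊗ 5)) gives 6.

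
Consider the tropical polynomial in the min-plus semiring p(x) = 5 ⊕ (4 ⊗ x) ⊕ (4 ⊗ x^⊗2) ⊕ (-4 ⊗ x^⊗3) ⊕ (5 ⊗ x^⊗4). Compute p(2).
p(2) = 2

A tropical monomial a ⊗ x^⊗i evaluates to a + i · x. Evaluating each term at x = 2:
  Term 0 contributes 5 + 0 · 2 = 5
  Term 1 contributes 4 + 1 · 2 = 6
  Term 2 contributes 4 + 2 · 2 = 8
  Term 3 contributes -4 + 3 · 2 = 2
  Term 4 contributes 5 + 4 · 2 = 13
p(2) = ⊕ of these = min[5, 6, 8, 2, 13] = 2.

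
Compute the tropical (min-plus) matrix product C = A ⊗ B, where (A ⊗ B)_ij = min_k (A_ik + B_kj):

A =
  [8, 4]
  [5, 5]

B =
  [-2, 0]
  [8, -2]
A ⊗ B =
  [6, 2]
  [3, 3]

Apply the min-plus product entry-by-entry:
  C[0][0] = min over k of (A[0][0] + B[0][0] = 8 + -2 = 6, A[0][1] + B[1][0] = 4 + 8 = 12) = 6 (attained at k = 0)
  C[0][1] = min over k of (A[0][0] + B[0][1] = 8 + 0 = 8, A[0][1] + B[1][1] = 4 + -2 = 2) = 2 (attained at k = 1)
  C[1][0] = min over k of (A[1][0] + B[0][0] = 5 + -2 = 3, A[1][1] + B[1][0] = 5 + 8 = 13) = 3 (attained at k = 0)
  C[1][1] = min over k of (A[1][0] + B[0][1] = 5 + 0 = 5, A[1][1] + B[1][1] = 5 + -2 = 3) = 3 (attained at k = 1)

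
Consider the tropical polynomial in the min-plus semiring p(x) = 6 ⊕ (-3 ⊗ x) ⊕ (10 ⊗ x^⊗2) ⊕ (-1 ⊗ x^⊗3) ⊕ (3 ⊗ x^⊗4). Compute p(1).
p(1) = -2

A tropical monomial a ⊗ x^⊗i evaluates to a + i · x. Evaluating each term at x = 1:
  Term 0 contributes 6 + 0 · 1 = 6
  Term 1 contributes -3 + 1 · 1 = -2
  Term 2 contributes 10 + 2 · 1 = 12
  Term 3 contributes -1 + 3 · 1 = 2
  Term 4 contributes 3 + 4 · 1 = 7
p(1) = ⊕ of these = min[6, -2, 12, 2, 7] = -2.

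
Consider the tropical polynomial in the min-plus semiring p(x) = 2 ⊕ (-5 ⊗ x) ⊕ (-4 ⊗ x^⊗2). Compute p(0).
p(0) = -5

A tropical monomial a ⊗ x^⊗i evaluates to a + i · x. Evaluating each term at x = 0:
  Term 0 contributes 2 + 0 · 0 = 2
  Term 1 contributes -5 + 1 · 0 = -5
  Term 2 contributes -4 + 2 · 0 = -4
p(0) = ⊕ of these = min[2, -5, -4] = -5.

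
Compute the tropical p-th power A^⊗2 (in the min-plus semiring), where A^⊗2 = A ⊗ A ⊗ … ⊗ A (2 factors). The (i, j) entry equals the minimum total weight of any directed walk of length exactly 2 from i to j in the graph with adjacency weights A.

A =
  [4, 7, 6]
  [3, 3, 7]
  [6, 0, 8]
A^⊗2 =
  [8, 6, 10]
  [6, 6, 9]
  [3, 3, 7]

Each entry (A^⊗2)_ij equals the minimum over all length-2 walks i = v_0 → v_1 → … → v_2 = j of Σ_t A[v_t][v_{t+1}]. For example, for (i, j) = (0, 2) we minimise over 3 possible intermediate vertex sequences; the minimum is 10, attained along the walk 0 → 0 → 2.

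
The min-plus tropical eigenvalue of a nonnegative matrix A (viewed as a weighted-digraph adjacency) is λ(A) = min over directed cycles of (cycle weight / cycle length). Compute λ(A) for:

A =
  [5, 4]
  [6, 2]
λ(A) = 2

Enumerate directed cycles and compute their means (weight / length). Sample:
  cycle 0 → 0: weight = 5, length = 1, mean = 5/1 ≈ 5.000
  cycle 1 → 1: weight = 2, length = 1, mean = 2/1 ≈ 2.000
  cycle 0 → 1 → 0: weight = 10, length = 2, mean = 10/2 ≈ 5.000
  cycle 1 → 0 → 1: weight = 10, length = 2, mean = 10/2 ≈ 5.000
Minimum mean = 2.000, attained e.g. along the cycle 1 → 1 with weight 2 and length 1. So λ(A) = 2/1 = 2.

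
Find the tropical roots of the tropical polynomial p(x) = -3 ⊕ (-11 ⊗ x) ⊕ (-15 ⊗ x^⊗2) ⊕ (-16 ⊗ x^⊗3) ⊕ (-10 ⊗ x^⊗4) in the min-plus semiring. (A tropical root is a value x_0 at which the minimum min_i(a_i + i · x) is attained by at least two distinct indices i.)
Roots: {-6, 1, 4, 8}

Each tropical root is a break point of the lower envelope of the lines y = a_i + i · x (there are 5 lines, with slopes 0, 1, ..., 4). Only the lines that attain the minimum somewhere contribute to roots; other lines are dominated. Here the surviving (envelope) indices are i = 4, i = 3, i = 2, i = 1, i = 0.
Intersections between consecutive envelope lines give the roots: for adjacent envelope indices i < j the intersection is x = (a_i − a_j) / (j − i). Reading off the sorted break points: {-6, 1, 4, 8}.
Verification: at each break x_0, at least two indices attain the minimum of min_i(a_i + i · x_0).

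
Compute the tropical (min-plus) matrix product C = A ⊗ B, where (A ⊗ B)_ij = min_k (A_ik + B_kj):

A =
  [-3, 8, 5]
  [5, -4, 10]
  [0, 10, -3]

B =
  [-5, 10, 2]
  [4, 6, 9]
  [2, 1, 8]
A ⊗ B =
  [-8, 6, -1]
  [0, 2, 5]
  [-5, -2, 2]

Apply the min-plus product entry-by-entry:
  C[0][0] = min over k of (A[0][0] + B[0][0] = -3 + -5 = -8, A[0][1] + B[1][0] = 8 + 4 = 12, A[0][2] + B[2][0] = 5 + 2 = 7) = -8 (attained at k = 0)
  C[0][1] = min over k of (A[0][0] + B[0][1] = -3 + 10 = 7, A[0][1] + B[1][1] = 8 + 6 = 14, A[0][2] + B[2][1] = 5 + 1 = 6) = 6 (attained at k = 2)
  C[0][2] = min over k of (A[0][0] + B[0][2] = -3 + 2 = -1, A[0][1] + B[1][2] = 8 + 9 = 17, A[0][2] + B[2][2] = 5 + 8 = 13) = -1 (attained at k = 0)
  C[1][0] = min over k of (A[1][0] + B[0][0] = 5 + -5 = 0, A[1][1] + B[1][0] = -4 + 4 = 0, A[1][2] + B[2][0] = 10 + 2 = 12) = 0 (attained at k = 0)
  C[1][1] = min over k of (A[1][0] + B[0][1] = 5 + 10 = 15, A[1][1] + B[1][1] = -4 + 6 = 2, A[1][2] + B[2][1] = 10 + 1 = 11) = 2 (attained at k = 1)
  C[1][2] = min over k of (A[1][0] + B[0][2] = 5 + 2 = 7, A[1][1] + B[1][2] = -4 + 9 = 5, A[1][2] + B[2][2] = 10 + 8 = 18) = 5 (attained at k = 1)
  C[2][0] = min over k of (A[2][0] + B[0][0] = 0 + -5 = -5, A[2][1] + B[1][0] = 10 + 4 = 14, A[2][2] + B[2][0] = -3 + 2 = -1) = -5 (attained at k = 0)
  C[2][1] = min over k of (A[2][0] + B[0][1] = 0 + 10 = 10, A[2][1] + B[1][1] = 10 + 6 = 16, A[2][2] + B[2][1] = -3 + 1 = -2) = -2 (attained at k = 2)
  C[2][2] = min over k of (A[2][0] + B[0][2] = 0 + 2 = 2, A[2][1] + B[1][2] = 10 + 9 = 19, A[2][2] + B[2][2] = -3 + 8 = 5) = 2 (attained at k = 0)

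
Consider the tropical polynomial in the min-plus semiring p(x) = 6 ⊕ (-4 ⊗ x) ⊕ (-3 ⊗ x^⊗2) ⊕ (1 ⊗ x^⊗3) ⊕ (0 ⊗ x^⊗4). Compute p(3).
p(3) = -1

A tropical monomial a ⊗ x^⊗i evaluates to a + i · x. Evaluating each term at x = 3:
  Term 0 contributes 6 + 0 · 3 = 6
  Term 1 contributes -4 + 1 · 3 = -1
  Term 2 contributes -3 + 2 · 3 = 3
  Term 3 contributes 1 + 3 · 3 = 10
  Term 4 contributes 0 + 4 · 3 = 12
p(3) = ⊕ of these = min[6, -1, 3, 10, 12] = -1.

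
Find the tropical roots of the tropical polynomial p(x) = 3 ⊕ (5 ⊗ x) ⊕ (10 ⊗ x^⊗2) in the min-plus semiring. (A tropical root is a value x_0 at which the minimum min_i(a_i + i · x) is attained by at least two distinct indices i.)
Roots: {-5, -2}

Each tropical root is a break point of the lower envelope of the lines y = a_i + i · x (there are 3 lines, with slopes 0, 1, ..., 2). Only the lines that attain the minimum somewhere contribute to roots; other lines are dominated. Here the surviving (envelope) indices are i = 2, i = 1, i = 0.
Intersections between consecutive envelope lines give the roots: for adjacent envelope indices i < j the intersection is x = (a_i − a_j) / (j − i). Reading off the sorted break points: {-5, -2}.
Verification: at each break x_0, at least two indices attain the minimum of min_i(a_i + i · x_0).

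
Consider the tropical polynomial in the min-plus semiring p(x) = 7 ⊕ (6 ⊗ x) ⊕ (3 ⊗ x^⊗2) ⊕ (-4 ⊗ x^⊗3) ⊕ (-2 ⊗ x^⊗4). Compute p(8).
p(8) = 7

A tropical monomial a ⊗ x^⊗i evaluates to a + i · x. Evaluating each term at x = 8:
  Term 0 contributes 7 + 0 · 8 = 7
  Term 1 contributes 6 + 1 · 8 = 14
  Term 2 contributes 3 + 2 · 8 = 19
  Term 3 contributes -4 + 3 · 8 = 20
  Term 4 contributes -2 + 4 · 8 = 30
p(8) = ⊕ of these = min[7, 14, 19, 20, 30] = 7.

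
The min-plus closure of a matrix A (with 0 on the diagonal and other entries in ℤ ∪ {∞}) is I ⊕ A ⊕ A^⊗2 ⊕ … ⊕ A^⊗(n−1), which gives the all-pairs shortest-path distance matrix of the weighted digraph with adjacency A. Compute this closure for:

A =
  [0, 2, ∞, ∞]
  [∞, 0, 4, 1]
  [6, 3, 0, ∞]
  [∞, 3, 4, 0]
Closure =
  [0, 2, 6, 3]
  [10, 0, 4, 1]
  [6, 3, 0, 4]
  [10, 3, 4, 0]

This is the Floyd-Warshall all-pairs shortest-path computation. For each intermediate vertex k = 0, 1, …, 3, update dist[i][j] ← min(dist[i][j], dist[i][k] + dist[k][j]). The final matrix gives, for each (i, j), the minimum total weight of any directed path from i to j (possibly empty when i = j).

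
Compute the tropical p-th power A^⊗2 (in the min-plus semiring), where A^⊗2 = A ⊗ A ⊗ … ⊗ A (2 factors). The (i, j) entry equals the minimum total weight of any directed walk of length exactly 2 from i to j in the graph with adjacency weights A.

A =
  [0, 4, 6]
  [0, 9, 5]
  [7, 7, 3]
A^⊗2 =
  [0, 4, 6]
  [0, 4, 6]
  [7, 10, 6]

Each entry (A^⊗2)_ij equals the minimum over all length-2 walks i = v_0 → v_1 → … → v_2 = j of Σ_t A[v_t][v_{t+1}]. For example, for (i, j) = (0, 2) we minimise over 3 possible intermediate vertex sequences; the minimum is 6, attained along the walk 0 → 0 → 2.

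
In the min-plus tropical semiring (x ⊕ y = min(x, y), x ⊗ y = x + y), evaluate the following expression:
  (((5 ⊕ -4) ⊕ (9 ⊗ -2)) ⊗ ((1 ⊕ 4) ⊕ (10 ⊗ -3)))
(((5 ⊕ -4) ⊕ (9 ⊗ -2)) ⊗ ((1 ⊕ 4) ⊕ (10 ⊗ -3))) = -3

Expand innermost to outermost. Recall ⊕ takes the minimum of its arguments and ⊗ takes their sum. Working out the expression (((5 ⊕ -4) ⊕ (9 ⊗ -2)) ⊗ ((1 ⊕ 4) ⊕ (10 ⊗ -3))) gives -3.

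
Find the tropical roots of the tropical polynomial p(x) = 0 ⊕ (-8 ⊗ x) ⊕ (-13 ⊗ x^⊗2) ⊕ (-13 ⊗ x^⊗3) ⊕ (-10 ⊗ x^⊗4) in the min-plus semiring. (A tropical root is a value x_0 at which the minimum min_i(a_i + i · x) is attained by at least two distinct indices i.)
Roots: {-3, 0, 5, 8}

Each tropical root is a break point of the lower envelope of the lines y = a_i + i · x (there are 5 lines, with slopes 0, 1, ..., 4). Only the lines that attain the minimum somewhere contribute to roots; other lines are dominated. Here the surviving (envelope) indices are i = 4, i = 3, i = 2, i = 1, i = 0.
Intersections between consecutive envelope lines give the roots: for adjacent envelope indices i < j the intersection is x = (a_i − a_j) / (j − i). Reading off the sorted break points: {-3, 0, 5, 8}.
Verification: at each break x_0, at least two indices attain the minimum of min_i(a_i + i · x_0).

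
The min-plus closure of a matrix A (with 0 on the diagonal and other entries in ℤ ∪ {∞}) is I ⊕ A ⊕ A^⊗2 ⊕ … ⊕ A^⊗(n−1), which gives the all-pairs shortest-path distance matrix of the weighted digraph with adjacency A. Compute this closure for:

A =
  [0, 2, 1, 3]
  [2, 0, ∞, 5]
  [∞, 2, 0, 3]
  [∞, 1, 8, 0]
Closure =
  [0, 2, 1, 3]
  [2, 0, 3, 5]
  [4, 2, 0, 3]
  [3, 1, 4, 0]

This is the Floyd-Warshall all-pairs shortest-path computation. For each intermediate vertex k = 0, 1, …, 3, update dist[i][j] ← min(dist[i][j], dist[i][k] + dist[k][j]). The final matrix gives, for each (i, j), the minimum total weight of any directed path from i to j (possibly empty when i = j).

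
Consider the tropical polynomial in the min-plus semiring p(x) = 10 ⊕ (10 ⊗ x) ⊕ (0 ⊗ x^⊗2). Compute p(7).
p(7) = 10

A tropical monomial a ⊗ x^⊗i evaluates to a + i · x. Evaluating each term at x = 7:
  Term 0 contributes 10 + 0 · 7 = 10
  Term 1 contributes 10 + 1 · 7 = 17
  Term 2 contributes 0 + 2 · 7 = 14
p(7) = ⊕ of these = min[10, 17, 14] = 10.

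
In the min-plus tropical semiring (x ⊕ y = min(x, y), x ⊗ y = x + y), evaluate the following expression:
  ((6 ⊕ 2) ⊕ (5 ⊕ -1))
((6 ⊕ 2) ⊕ (5 ⊕ -1)) = -1

Expand innermost to outermost. Recall ⊕ takes the minimum of its arguments and ⊗ takes their sum. Working out the expression ((6 ⊕ 2) ⊕ (5 ⊕ -1)) gives -1.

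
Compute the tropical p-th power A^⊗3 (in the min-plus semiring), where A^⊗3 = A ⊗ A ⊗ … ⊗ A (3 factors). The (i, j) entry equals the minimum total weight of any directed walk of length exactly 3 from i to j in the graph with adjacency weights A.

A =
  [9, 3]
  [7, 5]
A^⊗3 =
  [15, 13]
  [17, 15]

Each entry (A^⊗3)_ij equals the minimum over all length-3 walks i = v_0 → v_1 → … → v_3 = j of Σ_t A[v_t][v_{t+1}]. For example, for (i, j) = (0, 1) we minimise over 4 possible intermediate vertex sequences; the minimum is 13, attained along the walk 0 → 1 → 0 → 1.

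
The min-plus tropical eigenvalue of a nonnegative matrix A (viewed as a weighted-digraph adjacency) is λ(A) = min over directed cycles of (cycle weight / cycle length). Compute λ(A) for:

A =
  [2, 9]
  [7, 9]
λ(A) = 2

Enumerate directed cycles and compute their means (weight / length). Sample:
  cycle 0 → 0: weight = 2, length = 1, mean = 2/1 ≈ 2.000
  cycle 1 → 1: weight = 9, length = 1, mean = 9/1 ≈ 9.000
  cycle 0 → 1 → 0: weight = 16, length = 2, mean = 16/2 ≈ 8.000
  cycle 1 → 0 → 1: weight = 16, length = 2, mean = 16/2 ≈ 8.000
Minimum mean = 2.000, attained e.g. along the cycle 0 → 0 with weight 2 and length 1. So λ(A) = 2/1 = 2.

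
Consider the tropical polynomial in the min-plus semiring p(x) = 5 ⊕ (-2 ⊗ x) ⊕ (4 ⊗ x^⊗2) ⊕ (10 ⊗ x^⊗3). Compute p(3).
p(3) = 1

A tropical monomial a ⊗ x^⊗i evaluates to a + i · x. Evaluating each term at x = 3:
  Term 0 contributes 5 + 0 · 3 = 5
  Term 1 contributes -2 + 1 · 3 = 1
  Term 2 contributes 4 + 2 · 3 = 10
  Term 3 contributes 10 + 3 · 3 = 19
p(3) = ⊕ of these = min[5, 1, 10, 19] = 1.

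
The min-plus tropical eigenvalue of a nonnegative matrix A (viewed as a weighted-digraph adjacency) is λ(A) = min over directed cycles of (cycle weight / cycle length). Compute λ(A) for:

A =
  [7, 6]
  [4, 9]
λ(A) = 5

Enumerate directed cycles and compute their means (weight / length). Sample:
  cycle 0 → 0: weight = 7, length = 1, mean = 7/1 ≈ 7.000
  cycle 1 → 1: weight = 9, length = 1, mean = 9/1 ≈ 9.000
  cycle 0 → 1 → 0: weight = 10, length = 2, mean = 10/2 ≈ 5.000
  cycle 1 → 0 → 1: weight = 10, length = 2, mean = 10/2 ≈ 5.000
Minimum mean = 5.000, attained e.g. along the cycle 0 → 1 → 0 with weight 10 and length 2. So λ(A) = 10/2 = 5.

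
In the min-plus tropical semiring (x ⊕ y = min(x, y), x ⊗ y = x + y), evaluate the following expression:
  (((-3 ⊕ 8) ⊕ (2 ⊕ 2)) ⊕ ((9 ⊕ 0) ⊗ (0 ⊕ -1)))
(((-3 ⊕ 8) ⊕ (2 ⊕ 2)) ⊕ ((9 ⊕ 0) ⊗ (0 ⊕ -1))) = -3

Expand innermost to outermost. Recall ⊕ takes the minimum of its arguments and ⊗ takes their sum. Working out the expression (((-3 ⊕ 8) ⊕ (2 ⊕ 2)) ⊕ ((9 ⊕ 0) ⊗ (0 ⊕ -1))) gives -3.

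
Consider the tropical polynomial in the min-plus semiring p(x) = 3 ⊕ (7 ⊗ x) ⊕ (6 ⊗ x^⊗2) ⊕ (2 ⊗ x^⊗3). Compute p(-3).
p(-3) = -7

A tropical monomial a ⊗ x^⊗i evaluates to a + i · x. Evaluating each term at x = -3:
  Term 0 contributes 3 + 0 · -3 = 3
  Term 1 contributes 7 + 1 · -3 = 4
  Term 2 contributes 6 + 2 · -3 = 0
  Term 3 contributes 2 + 3 · -3 = -7
p(-3) = ⊕ of these = min[3, 4, 0, -7] = -7.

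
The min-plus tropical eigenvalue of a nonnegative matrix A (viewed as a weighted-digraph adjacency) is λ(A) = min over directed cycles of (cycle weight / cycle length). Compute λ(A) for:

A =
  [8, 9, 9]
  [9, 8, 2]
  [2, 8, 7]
λ(A) = 13/3

Enumerate directed cycles and compute their means (weight / length). Sample:
  cycle 0 → 0: weight = 8, length = 1, mean = 8/1 ≈ 8.000
  cycle 1 → 1: weight = 8, length = 1, mean = 8/1 ≈ 8.000
  cycle 2 → 2: weight = 7, length = 1, mean = 7/1 ≈ 7.000
  cycle 0 → 1 → 0: weight = 18, length = 2, mean = 18/2 ≈ 9.000
  cycle 0 → 2 → 0: weight = 11, length = 2, mean = 11/2 ≈ 5.500
  cycle 1 → 0 → 1: weight = 18, length = 2, mean = 18/2 ≈ 9.000
Minimum mean = 4.333, attained e.g. along the cycle 0 → 1 → 2 → 0 with weight 13 and length 3. So λ(A) = 13/3 = 13/3.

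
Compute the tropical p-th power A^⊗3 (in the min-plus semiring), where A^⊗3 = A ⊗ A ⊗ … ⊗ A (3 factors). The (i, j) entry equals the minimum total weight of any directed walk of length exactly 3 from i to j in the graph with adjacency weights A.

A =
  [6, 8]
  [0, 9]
A^⊗3 =
  [14, 16]
  [8, 14]

Each entry (A^⊗3)_ij equals the minimum over all length-3 walks i = v_0 → v_1 → … → v_3 = j of Σ_t A[v_t][v_{t+1}]. For example, for (i, j) = (0, 1) we minimise over 4 possible intermediate vertex sequences; the minimum is 16, attained along the walk 0 → 1 → 0 → 1.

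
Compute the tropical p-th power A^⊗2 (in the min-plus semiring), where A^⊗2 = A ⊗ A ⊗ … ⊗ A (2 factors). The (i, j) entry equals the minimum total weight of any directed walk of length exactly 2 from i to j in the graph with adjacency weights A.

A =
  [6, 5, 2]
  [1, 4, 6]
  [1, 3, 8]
A^⊗2 =
  [3, 5, 8]
  [5, 6, 3]
  [4, 6, 3]

Each entry (A^⊗2)_ij equals the minimum over all length-2 walks i = v_0 → v_1 → … → v_2 = j of Σ_t A[v_t][v_{t+1}]. For example, for (i, j) = (0, 2) we minimise over 3 possible intermediate vertex sequences; the minimum is 8, attained along the walk 0 → 0 → 2.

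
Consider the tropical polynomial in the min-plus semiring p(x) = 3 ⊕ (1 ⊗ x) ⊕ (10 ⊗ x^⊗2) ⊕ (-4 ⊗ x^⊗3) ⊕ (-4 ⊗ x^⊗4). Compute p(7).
p(7) = 3

A tropical monomial a ⊗ x^⊗i evaluates to a + i · x. Evaluating each term at x = 7:
  Term 0 contributes 3 + 0 · 7 = 3
  Term 1 contributes 1 + 1 · 7 = 8
  Term 2 contributes 10 + 2 · 7 = 24
  Term 3 contributes -4 + 3 · 7 = 17
  Term 4 contributes -4 + 4 · 7 = 24
p(7) = ⊕ of these = min[3, 8, 24, 17, 24] = 3.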